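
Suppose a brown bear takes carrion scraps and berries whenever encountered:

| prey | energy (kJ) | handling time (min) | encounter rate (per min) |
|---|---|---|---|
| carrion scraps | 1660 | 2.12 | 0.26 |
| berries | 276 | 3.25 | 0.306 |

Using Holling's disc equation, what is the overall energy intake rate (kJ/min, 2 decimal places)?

202.72 kJ/min

Energy encountered per unit search time: 0.26×1660 + 0.306×276 = 516.1 kJ/min.
Handling time per unit search time: 0.26×2.12 + 0.306×3.25 = 1.546.
Rate = 516.1/(1 + 1.546) = 202.7 kJ/min.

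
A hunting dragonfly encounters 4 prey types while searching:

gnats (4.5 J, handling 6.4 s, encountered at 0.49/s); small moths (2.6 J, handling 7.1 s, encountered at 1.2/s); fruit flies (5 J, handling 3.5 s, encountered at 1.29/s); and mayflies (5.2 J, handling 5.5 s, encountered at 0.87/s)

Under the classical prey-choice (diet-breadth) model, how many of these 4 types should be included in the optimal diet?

1

Rank by E/h (J/s): fruit flies 1.43, mayflies 0.945, gnats 0.703, small moths 0.366. Include each in turn until the next type's E/h falls below the running intake rate.
Rate on top 1: 1.17. mayflies: 0.945 < 1.17 → exclude; stop.
Optimal diet: fruit flies — 1 of 4 types.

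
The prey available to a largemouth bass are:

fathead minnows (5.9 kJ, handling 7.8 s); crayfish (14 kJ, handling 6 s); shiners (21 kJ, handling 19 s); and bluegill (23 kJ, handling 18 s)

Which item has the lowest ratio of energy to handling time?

fathead minnows

Profitability E/h (kJ/s): fathead minnows = 5.9/7.8 = 0.756, crayfish = 14/6 = 2.33, shiners = 21/19 = 1.11, bluegill = 23/18 = 1.28.
Ranked: crayfish > bluegill > shiners > fathead minnows.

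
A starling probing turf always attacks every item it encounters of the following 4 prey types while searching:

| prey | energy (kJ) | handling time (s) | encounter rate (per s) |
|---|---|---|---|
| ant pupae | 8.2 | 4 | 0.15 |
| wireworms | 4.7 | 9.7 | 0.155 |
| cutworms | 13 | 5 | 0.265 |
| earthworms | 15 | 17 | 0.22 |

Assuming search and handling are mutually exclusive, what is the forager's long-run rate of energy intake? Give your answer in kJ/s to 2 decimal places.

1.07 kJ/s

Energy encountered per unit search time: 0.15×8.2 + 0.155×4.7 + 0.265×13 + 0.22×15 = 8.704 kJ/s.
Handling time per unit search time: 0.15×4 + 0.155×9.7 + 0.265×5 + 0.22×17 = 7.168.
Rate = 8.704/(1 + 7.168) = 1.065 kJ/s.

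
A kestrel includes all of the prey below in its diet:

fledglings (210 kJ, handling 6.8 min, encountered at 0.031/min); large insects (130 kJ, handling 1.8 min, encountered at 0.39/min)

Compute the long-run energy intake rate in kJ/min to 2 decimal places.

29.91 kJ/min

Energy encountered per unit search time: 0.031×210 + 0.39×130 = 57.21 kJ/min.
Handling time per unit search time: 0.031×6.8 + 0.39×1.8 = 0.9128.
Rate = 57.21/(1 + 0.9128) = 29.91 kJ/min.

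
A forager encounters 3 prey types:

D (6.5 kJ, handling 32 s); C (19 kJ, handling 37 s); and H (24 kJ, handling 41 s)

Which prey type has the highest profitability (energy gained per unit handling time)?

Profitability E/h (kJ/s): D = 6.5/32 = 0.203, C = 19/37 = 0.514, H = 24/41 = 0.585.
Ranked: H > C > D.

H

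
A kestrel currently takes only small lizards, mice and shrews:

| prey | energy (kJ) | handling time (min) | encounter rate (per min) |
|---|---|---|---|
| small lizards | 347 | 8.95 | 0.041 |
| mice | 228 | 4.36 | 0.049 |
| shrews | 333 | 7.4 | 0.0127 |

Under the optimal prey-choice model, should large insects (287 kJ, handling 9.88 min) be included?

Intake rate on the current diet: R = (0.041×347 + 0.049×228 + 0.0127×333) / (1 + 0.041×8.95 + 0.049×4.36 + 0.0127×7.4) = 29.63/1.675 = 17.69 kJ/min.
large insects: E/h = 287/9.88 = 29.05 kJ/min.
29.05 > 17.69, so adding large insects raises the average — include it.

Yes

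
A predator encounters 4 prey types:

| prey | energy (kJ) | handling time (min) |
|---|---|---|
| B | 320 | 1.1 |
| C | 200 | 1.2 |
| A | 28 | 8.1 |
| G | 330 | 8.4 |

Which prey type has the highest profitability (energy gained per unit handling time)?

B

In descending order of E/h:
B: 320/1.1 = 291 kJ/min
C: 200/1.2 = 167 kJ/min
G: 330/8.4 = 39.3 kJ/min
A: 28/8.1 = 3.46 kJ/min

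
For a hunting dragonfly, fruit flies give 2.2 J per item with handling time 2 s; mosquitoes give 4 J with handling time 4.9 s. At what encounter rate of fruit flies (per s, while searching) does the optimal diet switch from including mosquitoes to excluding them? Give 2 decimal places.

Drop mosquitoes once their profitability E₂/h₂ falls below the rate achievable on fruit flies alone: E₂/h₂ = λE₁/(1 + λh₁).
Solve for λ: λE₁h₂ = E₂(1 + λh₁) → λ(E₁h₂ − E₂h₁) = E₂ → λ = E₂/(E₁h₂ − E₂h₁).
λ = 4/(2.2×4.9 − 4×2) = 4/2.78 = 1.439 per s.

1.44 per s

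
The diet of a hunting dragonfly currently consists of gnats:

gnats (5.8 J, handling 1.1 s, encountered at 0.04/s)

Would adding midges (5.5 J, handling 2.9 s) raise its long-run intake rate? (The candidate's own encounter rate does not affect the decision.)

Yes

Intake rate on the current diet: R = (0.04×5.8) / (1 + 0.04×1.1) = 0.232/1.044 = 0.2222 J/s.
Profitability of midges: 5.5/2.9 = 1.897 J/s.
1.897 > 0.2222, so adding midges raises the average — include it.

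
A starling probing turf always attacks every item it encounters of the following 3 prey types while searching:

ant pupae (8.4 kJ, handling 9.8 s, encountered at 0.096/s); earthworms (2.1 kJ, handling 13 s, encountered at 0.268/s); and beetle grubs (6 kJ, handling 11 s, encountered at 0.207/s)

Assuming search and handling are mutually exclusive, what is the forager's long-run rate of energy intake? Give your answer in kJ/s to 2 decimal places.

Energy encountered per unit search time: 0.096×8.4 + 0.268×2.1 + 0.207×6 = 2.611 kJ/s.
Handling time per unit search time: 0.096×9.8 + 0.268×13 + 0.207×11 = 6.702.
Rate = 2.611/(1 + 6.702) = 0.339 kJ/s.

0.34 kJ/s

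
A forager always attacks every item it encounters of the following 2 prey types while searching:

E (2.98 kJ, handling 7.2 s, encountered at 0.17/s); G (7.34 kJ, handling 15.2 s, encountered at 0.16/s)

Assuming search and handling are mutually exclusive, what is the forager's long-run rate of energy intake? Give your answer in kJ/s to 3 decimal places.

Energy encountered per unit search time: 0.17×2.98 + 0.16×7.34 = 1.681 kJ/s.
Handling time per unit search time: 0.17×7.2 + 0.16×15.2 = 3.656.
Rate = 1.681/(1 + 3.656) = 0.361 kJ/s.

0.361 kJ/s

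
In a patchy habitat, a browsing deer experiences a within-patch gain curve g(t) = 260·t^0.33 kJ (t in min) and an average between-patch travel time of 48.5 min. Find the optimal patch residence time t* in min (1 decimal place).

23.9 min

By the marginal value theorem, leave when the instantaneous gain rate g'(t) equals the habitat-wide average g(t)/(T + t).
g'(t) = 0.33·260·t^-0.67. Setting 0.33·260·t^-0.67 = 260·t^0.33/(48.5+t) gives 0.33(48.5+t) = t, so 0.67·t = 0.33×48.5.
t* = 0.33×48.5/0.67 = 23.89 min.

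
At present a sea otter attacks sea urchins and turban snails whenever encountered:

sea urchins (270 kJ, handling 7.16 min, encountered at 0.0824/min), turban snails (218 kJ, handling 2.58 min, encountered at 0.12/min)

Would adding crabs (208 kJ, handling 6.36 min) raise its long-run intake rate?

Intake rate on the current diet: R = (0.0824×270 + 0.12×218) / (1 + 0.0824×7.16 + 0.12×2.58) = 48.41/1.9 = 25.48 kJ/min.
crabs: E/h = 208/6.36 = 32.7 kJ/min.
32.7 > 25.48, so adding crabs raises the average — include it.

Yes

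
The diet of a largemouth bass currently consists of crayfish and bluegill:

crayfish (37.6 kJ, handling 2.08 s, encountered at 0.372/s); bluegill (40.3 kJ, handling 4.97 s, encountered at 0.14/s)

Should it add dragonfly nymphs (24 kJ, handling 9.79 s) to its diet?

Intake rate on the current diet: R = (0.372×37.6 + 0.14×40.3) / (1 + 0.372×2.08 + 0.14×4.97) = 19.63/2.47 = 7.948 kJ/s.
dragonfly nymphs: E/h = 24/9.79 = 2.451 kJ/s.
Since 2.451 < R, time spent handling dragonfly nymphs is better spent searching.

No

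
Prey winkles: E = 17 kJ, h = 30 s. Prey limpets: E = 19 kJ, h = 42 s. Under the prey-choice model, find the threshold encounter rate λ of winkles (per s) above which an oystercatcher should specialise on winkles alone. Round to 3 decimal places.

0.132 per s

The zero-one rule: include limpets iff E₂/h₂ > λE₁/(1+λh₁). Equality gives the switch point.
λE₁h₂ = E₂ + λE₂h₁ ⇒ λ = E₂/(E₁h₂ − E₂h₁) = 19/(714 − 570) = 0.1319 per s.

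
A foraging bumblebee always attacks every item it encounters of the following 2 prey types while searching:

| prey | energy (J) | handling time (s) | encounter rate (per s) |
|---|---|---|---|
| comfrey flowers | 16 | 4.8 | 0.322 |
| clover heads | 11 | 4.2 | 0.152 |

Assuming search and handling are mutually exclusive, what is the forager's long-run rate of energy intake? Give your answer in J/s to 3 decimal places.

Energy encountered per unit search time: 0.322×16 + 0.152×11 = 6.824 J/s.
Handling time per unit search time: 0.322×4.8 + 0.152×4.2 = 2.184.
Rate = 6.824/(1 + 2.184) = 2.143 J/s.

2.143 J/s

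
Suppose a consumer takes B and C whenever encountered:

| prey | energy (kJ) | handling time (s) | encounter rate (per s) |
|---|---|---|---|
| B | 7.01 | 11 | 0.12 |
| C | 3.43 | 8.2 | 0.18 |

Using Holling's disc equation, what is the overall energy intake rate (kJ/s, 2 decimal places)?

0.38 kJ/s

R = (0.12×7.01 + 0.18×3.43) / (1 + 0.12×11 + 0.18×8.2) = 1.459/3.796 = 0.3842 kJ/s.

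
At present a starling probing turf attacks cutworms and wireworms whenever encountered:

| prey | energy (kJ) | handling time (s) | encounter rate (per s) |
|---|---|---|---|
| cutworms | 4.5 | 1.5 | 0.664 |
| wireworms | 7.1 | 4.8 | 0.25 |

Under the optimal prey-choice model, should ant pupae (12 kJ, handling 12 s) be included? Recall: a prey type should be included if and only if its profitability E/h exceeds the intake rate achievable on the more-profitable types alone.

No

Current rate: (0.664×4.5 + 0.25×7.1)/(1 + 0.664×1.5 + 0.25×4.8) = 1.49 kJ/s.
Profitability of ant pupae: 12/12 = 1 kJ/s.
1 < 1.49, so adding ant pupae would lower the average — exclude it.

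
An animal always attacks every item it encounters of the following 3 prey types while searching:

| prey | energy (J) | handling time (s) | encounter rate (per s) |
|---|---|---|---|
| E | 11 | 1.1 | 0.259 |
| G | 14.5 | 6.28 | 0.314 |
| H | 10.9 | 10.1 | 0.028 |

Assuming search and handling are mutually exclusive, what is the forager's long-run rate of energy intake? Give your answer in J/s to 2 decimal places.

R = (0.259×11 + 0.314×14.5 + 0.028×10.9) / (1 + 0.259×1.1 + 0.314×6.28 + 0.028×10.1) = 7.707/3.54 = 2.177 J/s.

2.18 J/s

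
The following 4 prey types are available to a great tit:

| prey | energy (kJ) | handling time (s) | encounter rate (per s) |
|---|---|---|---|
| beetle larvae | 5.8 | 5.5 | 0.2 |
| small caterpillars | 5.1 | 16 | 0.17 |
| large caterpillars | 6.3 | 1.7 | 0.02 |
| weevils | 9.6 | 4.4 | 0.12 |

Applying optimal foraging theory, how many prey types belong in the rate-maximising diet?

E/h in descending order: large caterpillars 3.71, weevils 2.18, beetle larvae 1.05, small caterpillars 0.319 kJ/s. The optimal diet is the largest prefix of this list for which every included type satisfies E_i/h_i > R on the types above it.
Rate on top 1: 0.1219. weevils: 2.18 > 0.1219 → include.
Rate on top 2: 0.8182. beetle larvae: 1.05 > 0.8182 → include.
Rate on top 3: 0.9159. small caterpillars: 0.319 < 0.9159 → exclude; stop.
Optimal diet: large caterpillars, weevils, beetle larvae — 3 of 4 types.

3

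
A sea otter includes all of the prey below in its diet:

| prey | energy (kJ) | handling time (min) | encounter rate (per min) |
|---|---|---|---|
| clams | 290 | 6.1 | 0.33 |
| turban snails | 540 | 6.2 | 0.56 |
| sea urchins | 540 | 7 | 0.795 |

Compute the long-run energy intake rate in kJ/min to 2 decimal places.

R = Σλ_iE_i / (1 + Σλ_ih_i)
Numerator: 0.33×290 + 0.56×540 + 0.795×540 = 827.4
Denominator: 1 + 0.33×6.1 + 0.56×6.2 + 0.795×7 = 12.05
R = 827.4/12.05 = 68.66 kJ/min

68.66 kJ/min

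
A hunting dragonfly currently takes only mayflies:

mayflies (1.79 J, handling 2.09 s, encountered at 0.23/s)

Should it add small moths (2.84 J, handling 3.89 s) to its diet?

Yes

Current rate: (0.23×1.79)/(1 + 0.23×2.09) = 0.278 J/s.
small moths: E/h = 2.84/3.89 = 0.7301 J/s.
Since 0.7301 > R, including small moths increases the long-run rate.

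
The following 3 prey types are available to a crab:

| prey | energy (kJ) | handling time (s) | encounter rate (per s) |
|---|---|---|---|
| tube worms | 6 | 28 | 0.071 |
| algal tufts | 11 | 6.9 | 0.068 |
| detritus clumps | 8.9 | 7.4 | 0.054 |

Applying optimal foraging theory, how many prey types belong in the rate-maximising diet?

2

Rank by E/h (kJ/s): algal tufts 1.59, detritus clumps 1.2, tube worms 0.214. Include each in turn until the next type's E/h falls below the running intake rate.
Rate on top 1: 0.5091. detritus clumps: 1.2 > 0.5091 → include.
Rate on top 2: 0.6574. tube worms: 0.214 < 0.6574 → exclude; stop.
Optimal diet: algal tufts, detritus clumps — 2 of 3 types.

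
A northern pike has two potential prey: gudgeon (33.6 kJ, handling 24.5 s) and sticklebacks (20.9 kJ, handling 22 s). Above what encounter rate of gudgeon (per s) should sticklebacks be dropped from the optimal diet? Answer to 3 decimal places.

0.092 per s

The zero-one rule: include sticklebacks iff E₂/h₂ > λE₁/(1+λh₁). Equality gives the switch point.
λE₁h₂ = E₂ + λE₂h₁ ⇒ λ = E₂/(E₁h₂ − E₂h₁) = 20.9/(739.2 − 512) = 0.09201 per s.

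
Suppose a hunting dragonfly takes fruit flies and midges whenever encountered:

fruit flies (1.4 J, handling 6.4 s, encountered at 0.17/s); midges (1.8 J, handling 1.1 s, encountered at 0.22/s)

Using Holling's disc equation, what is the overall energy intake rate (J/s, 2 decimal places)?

R = Σλ_iE_i / (1 + Σλ_ih_i)
Numerator: 0.17×1.4 + 0.22×1.8 = 0.634
Denominator: 1 + 0.17×6.4 + 0.22×1.1 = 2.33
R = 0.634/2.33 = 0.2721 J/s

0.27 J/s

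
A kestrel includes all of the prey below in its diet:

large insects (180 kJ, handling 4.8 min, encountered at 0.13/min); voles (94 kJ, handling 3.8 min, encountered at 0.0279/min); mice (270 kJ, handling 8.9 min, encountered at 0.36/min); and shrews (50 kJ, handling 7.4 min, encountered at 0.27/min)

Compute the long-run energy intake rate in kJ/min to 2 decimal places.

19.72 kJ/min

R = (0.13×180 + 0.0279×94 + 0.36×270 + 0.27×50) / (1 + 0.13×4.8 + 0.0279×3.8 + 0.36×8.9 + 0.27×7.4) = 136.7/6.932 = 19.72 kJ/min.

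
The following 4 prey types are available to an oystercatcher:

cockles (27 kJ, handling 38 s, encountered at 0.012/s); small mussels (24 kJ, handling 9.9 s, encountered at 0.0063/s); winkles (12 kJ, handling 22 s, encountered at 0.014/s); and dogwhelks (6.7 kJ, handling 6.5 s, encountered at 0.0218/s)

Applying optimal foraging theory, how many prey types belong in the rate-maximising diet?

4

Profitabilities (E/h, kJ/s): small mussels 2.42, dogwhelks 1.03, cockles 0.711, winkles 0.545. Add prey in this order while the next type's profitability exceeds the intake rate on those already taken.
Rate on top 1: 0.1423. dogwhelks: 1.03 > 0.1423 → include.
Rate on top 2: 0.2469. cockles: 0.711 > 0.2469 → include.
Rate on top 3: 0.3742. winkles: 0.545 > 0.3742 → include.
Optimal diet: small mussels, dogwhelks, cockles, winkles — 4 of 4 types.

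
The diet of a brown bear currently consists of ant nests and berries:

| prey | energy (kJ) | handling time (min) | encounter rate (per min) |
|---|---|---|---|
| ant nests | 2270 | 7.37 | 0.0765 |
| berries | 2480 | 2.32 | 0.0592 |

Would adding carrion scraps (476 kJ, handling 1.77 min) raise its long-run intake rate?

Yes

Current rate: (0.0765×2270 + 0.0592×2480)/(1 + 0.0765×7.37 + 0.0592×2.32) = 188.4 kJ/min.
carrion scraps: E/h = 476/1.77 = 268.9 kJ/min.
Since 268.9 > R, including carrion scraps increases the long-run rate.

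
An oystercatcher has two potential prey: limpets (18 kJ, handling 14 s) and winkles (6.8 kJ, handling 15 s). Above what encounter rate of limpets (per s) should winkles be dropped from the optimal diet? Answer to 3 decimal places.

The zero-one rule: include winkles iff E₂/h₂ > λE₁/(1+λh₁). Equality gives the switch point.
λE₁h₂ = E₂ + λE₂h₁ ⇒ λ = E₂/(E₁h₂ − E₂h₁) = 6.8/(270 − 95.2) = 0.0389 per s.

0.039 per s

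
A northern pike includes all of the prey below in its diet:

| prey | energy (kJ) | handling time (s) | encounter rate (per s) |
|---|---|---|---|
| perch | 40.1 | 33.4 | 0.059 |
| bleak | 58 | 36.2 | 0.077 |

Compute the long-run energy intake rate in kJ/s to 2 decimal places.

R = (0.059×40.1 + 0.077×58) / (1 + 0.059×33.4 + 0.077×36.2) = 6.832/5.758 = 1.187 kJ/s.

1.19 kJ/s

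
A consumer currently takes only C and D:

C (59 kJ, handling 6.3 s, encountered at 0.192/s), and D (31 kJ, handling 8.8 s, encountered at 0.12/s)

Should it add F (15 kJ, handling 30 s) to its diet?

No

On C and D alone, R = ΣλE/(1+Σλh) = 15.05/3.266 = 4.608 kJ/s.
F: E/h = 15/30 = 0.5 kJ/s.
0.5 < 4.608, so adding F would lower the average — exclude it.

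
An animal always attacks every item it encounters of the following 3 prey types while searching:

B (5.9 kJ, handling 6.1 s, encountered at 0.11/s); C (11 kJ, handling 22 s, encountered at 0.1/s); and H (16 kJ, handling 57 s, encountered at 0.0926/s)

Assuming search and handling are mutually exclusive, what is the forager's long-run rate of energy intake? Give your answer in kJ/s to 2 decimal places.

0.35 kJ/s

Energy encountered per unit search time: 0.11×5.9 + 0.1×11 + 0.0926×16 = 3.231 kJ/s.
Handling time per unit search time: 0.11×6.1 + 0.1×22 + 0.0926×57 = 8.149.
Rate = 3.231/(1 + 8.149) = 0.3531 kJ/s.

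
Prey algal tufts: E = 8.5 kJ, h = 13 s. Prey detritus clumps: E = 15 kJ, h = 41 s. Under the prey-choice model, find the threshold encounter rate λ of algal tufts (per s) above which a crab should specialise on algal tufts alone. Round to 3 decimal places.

0.098 per s

Drop detritus clumps once their profitability E₂/h₂ falls below the rate achievable on algal tufts alone: E₂/h₂ = λE₁/(1 + λh₁).
Solve for λ: λE₁h₂ = E₂(1 + λh₁) → λ(E₁h₂ − E₂h₁) = E₂ → λ = E₂/(E₁h₂ − E₂h₁).
λ = 15/(8.5×41 − 15×13) = 15/153.5 = 0.09772 per s.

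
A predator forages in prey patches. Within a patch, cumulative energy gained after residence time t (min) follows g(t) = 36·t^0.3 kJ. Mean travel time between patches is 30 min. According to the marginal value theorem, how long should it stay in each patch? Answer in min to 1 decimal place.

By the marginal value theorem, leave when the instantaneous gain rate g'(t) equals the habitat-wide average g(t)/(T + t).
g'(t) = 0.3·36·t^-0.7. Setting 0.3·36·t^-0.7 = 36·t^0.3/(30+t) gives 0.3(30+t) = t, so 0.70·t = 0.3×30.
t* = 0.3×30/0.70 = 12.86 min.

12.9 min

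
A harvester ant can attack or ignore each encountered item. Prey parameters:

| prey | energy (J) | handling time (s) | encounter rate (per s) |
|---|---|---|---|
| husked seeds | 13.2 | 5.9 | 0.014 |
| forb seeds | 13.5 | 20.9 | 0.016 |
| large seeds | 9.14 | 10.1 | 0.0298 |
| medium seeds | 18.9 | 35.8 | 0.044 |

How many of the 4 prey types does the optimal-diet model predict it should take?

Rank by E/h (J/s): husked seeds 2.24, large seeds 0.905, forb seeds 0.646, medium seeds 0.528. Include each in turn until the next type's E/h falls below the running intake rate.
Rate on top 1: 0.1707. large seeds: 0.905 > 0.1707 → include.
Rate on top 2: 0.3304. forb seeds: 0.646 > 0.3304 → include.
Rate on top 3: 0.3918. medium seeds: 0.528 > 0.3918 → include.
Optimal diet: husked seeds, large seeds, forb seeds, medium seeds — 4 of 4 types.

4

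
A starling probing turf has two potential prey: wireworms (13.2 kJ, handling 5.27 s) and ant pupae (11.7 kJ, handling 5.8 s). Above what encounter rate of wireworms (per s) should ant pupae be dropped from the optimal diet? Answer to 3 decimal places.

At the threshold, the rate on wireworms alone equals the profitability of ant pupae: λ·13.2/(1 + λ·5.27) = 11.7/5.8 = 2.017.
Rearranging, λ(13.2 − 2.017×5.27) = 2.017, so λ = 2.017/2.569 = 0.7852 per s.

0.785 per s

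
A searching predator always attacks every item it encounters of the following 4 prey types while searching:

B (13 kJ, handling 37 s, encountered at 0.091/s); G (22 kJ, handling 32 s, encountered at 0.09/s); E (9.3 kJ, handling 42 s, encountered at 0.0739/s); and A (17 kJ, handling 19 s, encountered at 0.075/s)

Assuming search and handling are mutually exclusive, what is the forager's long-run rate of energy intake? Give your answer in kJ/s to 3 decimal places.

0.435 kJ/s

R = (0.091×13 + 0.09×22 + 0.0739×9.3 + 0.075×17) / (1 + 0.091×37 + 0.09×32 + 0.0739×42 + 0.075×19) = 5.125/11.78 = 0.4352 kJ/s.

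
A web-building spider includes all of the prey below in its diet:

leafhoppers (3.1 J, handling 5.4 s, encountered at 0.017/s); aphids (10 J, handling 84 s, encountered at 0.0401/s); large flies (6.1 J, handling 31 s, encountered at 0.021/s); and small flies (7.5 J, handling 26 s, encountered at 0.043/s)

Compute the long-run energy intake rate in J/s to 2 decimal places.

0.15 J/s

R = (0.017×3.1 + 0.0401×10 + 0.021×6.1 + 0.043×7.5) / (1 + 0.017×5.4 + 0.0401×84 + 0.021×31 + 0.043×26) = 0.9043/6.229 = 0.1452 J/s.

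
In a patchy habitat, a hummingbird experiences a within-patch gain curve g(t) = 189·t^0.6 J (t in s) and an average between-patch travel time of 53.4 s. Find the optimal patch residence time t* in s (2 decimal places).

By the marginal value theorem, leave when the instantaneous gain rate g'(t) equals the habitat-wide average g(t)/(T + t).
g'(t) = 0.6·189·t^-0.4. Setting 0.6·189·t^-0.4 = 189·t^0.6/(53.4+t) gives 0.6(53.4+t) = t, so 0.40·t = 0.6×53.4.
t* = 0.6×53.4/0.40 = 80.1 s.

80.10 s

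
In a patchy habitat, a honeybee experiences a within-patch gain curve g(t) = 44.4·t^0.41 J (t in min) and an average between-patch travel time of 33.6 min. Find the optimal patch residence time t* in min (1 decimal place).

23.3 min

Maximise g(t)/(T+t): set derivative to zero → g'(t)(T+t) = g(t).
g'(t) = 0.41·44.4·t^-0.59. Setting 0.41·44.4·t^-0.59 = 44.4·t^0.41/(33.6+t) gives 0.41(33.6+t) = t, so 0.59·t = 0.41×33.6.
t* = 0.41×33.6/0.59 = 23.35 min.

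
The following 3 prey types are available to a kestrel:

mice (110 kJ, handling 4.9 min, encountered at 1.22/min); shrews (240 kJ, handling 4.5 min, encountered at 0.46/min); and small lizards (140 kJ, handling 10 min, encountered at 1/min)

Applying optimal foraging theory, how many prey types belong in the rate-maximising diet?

1

Profitabilities (E/h, kJ/min): shrews 53.3, mice 22.4, small lizards 14. Add prey in this order while the next type's profitability exceeds the intake rate on those already taken.
Rate on top 1: 35.96. mice: 22.4 < 35.96 → exclude; stop.
Optimal diet: shrews — 1 of 3 types.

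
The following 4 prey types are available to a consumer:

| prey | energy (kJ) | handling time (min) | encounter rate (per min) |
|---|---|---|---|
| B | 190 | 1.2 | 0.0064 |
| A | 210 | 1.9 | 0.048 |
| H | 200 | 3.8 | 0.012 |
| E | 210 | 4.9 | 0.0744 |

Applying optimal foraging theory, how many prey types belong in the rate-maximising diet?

Profitabilities (E/h, kJ/min): B 158, A 111, H 52.6, E 42.9. Add prey in this order while the next type's profitability exceeds the intake rate on those already taken.
Rate on top 1: 1.207. A: 111 > 1.207 → include.
Rate on top 2: 10.28. H: 52.6 > 10.28 → include.
Rate on top 3: 11.97. E: 42.9 > 11.97 → include.
Optimal diet: B, A, H, E — 4 of 4 types.

4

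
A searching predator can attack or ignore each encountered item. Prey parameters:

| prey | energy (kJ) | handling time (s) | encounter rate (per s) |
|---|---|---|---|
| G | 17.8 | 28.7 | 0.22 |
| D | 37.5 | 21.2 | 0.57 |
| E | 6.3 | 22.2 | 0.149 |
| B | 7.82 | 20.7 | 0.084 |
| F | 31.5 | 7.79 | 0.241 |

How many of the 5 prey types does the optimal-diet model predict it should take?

1

E/h in descending order: F 4.04, D 1.77, G 0.62, B 0.378, E 0.284 kJ/s. The optimal diet is the largest prefix of this list for which every included type satisfies E_i/h_i > R on the types above it.
Rate on top 1: 2.638. D: 1.77 < 2.638 → exclude; stop.
Optimal diet: F — 1 of 5 types.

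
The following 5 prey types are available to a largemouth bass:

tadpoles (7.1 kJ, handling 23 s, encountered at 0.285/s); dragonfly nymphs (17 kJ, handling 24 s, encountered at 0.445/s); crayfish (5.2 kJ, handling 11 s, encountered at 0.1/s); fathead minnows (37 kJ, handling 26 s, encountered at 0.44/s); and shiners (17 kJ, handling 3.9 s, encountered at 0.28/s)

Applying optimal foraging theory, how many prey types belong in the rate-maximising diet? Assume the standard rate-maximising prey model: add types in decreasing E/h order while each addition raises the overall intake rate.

E/h in descending order: shiners 4.36, fathead minnows 1.42, dragonfly nymphs 0.708, crayfish 0.473, tadpoles 0.309 kJ/s. The optimal diet is the largest prefix of this list for which every included type satisfies E_i/h_i > R on the types above it.
Rate on top 1: 2.275. fathead minnows: 1.42 < 2.275 → exclude; stop.
Optimal diet: shiners — 1 of 5 types.

1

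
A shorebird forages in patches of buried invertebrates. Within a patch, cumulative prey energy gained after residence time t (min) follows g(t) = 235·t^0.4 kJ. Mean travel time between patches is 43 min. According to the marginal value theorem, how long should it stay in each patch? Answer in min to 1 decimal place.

Optimal t* satisfies g'(t*) = g(t*)/(T + t*).
g'(t) = 0.4·235·t^-0.6. Setting 0.4·235·t^-0.6 = 235·t^0.4/(43+t) gives 0.4(43+t) = t, so 0.60·t = 0.4×43.
t* = 0.4×43/0.60 = 28.67 min.

28.7 min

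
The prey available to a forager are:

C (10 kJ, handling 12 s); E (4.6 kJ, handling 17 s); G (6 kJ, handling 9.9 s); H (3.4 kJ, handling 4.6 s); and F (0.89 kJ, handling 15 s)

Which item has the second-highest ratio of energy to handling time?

H

In descending order of E/h:
C: 10/12 = 0.833 kJ/s
H: 3.4/4.6 = 0.739 kJ/s
G: 6/9.9 = 0.606 kJ/s
E: 4.6/17 = 0.271 kJ/s
F: 0.89/15 = 0.0593 kJ/s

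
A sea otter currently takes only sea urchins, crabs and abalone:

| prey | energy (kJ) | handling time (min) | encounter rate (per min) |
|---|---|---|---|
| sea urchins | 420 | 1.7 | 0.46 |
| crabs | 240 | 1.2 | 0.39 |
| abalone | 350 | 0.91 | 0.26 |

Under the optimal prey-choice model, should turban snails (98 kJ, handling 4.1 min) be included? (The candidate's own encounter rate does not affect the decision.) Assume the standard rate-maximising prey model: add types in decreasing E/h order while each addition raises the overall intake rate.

No

Intake rate on the current diet: R = (0.46×420 + 0.39×240 + 0.26×350) / (1 + 0.46×1.7 + 0.39×1.2 + 0.26×0.91) = 377.8/2.487 = 151.9 kJ/min.
turban snails: E/h = 98/4.1 = 23.9 kJ/min.
23.9 < 151.9, so adding turban snails would lower the average — exclude it.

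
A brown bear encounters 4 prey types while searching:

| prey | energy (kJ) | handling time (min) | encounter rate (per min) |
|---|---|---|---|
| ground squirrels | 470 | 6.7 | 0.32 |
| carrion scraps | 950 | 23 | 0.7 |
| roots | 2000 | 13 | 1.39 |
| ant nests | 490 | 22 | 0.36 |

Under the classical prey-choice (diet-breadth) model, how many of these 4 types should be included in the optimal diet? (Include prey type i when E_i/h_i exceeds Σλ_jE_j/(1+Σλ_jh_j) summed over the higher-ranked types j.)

1

Profitabilities (E/h, kJ/min): roots 154, ground squirrels 70.1, carrion scraps 41.3, ant nests 22.3. Add prey in this order while the next type's profitability exceeds the intake rate on those already taken.
Rate on top 1: 145.8. ground squirrels: 70.1 < 145.8 → exclude; stop.
Optimal diet: roots — 1 of 4 types.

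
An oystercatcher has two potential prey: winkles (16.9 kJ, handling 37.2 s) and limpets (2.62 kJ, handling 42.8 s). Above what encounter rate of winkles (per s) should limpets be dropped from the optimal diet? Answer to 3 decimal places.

At the threshold, the rate on winkles alone equals the profitability of limpets: λ·16.9/(1 + λ·37.2) = 2.62/42.8 = 0.06121.
Rearranging, λ(16.9 − 0.06121×37.2) = 0.06121, so λ = 0.06121/14.62 = 0.004186 per s.

0.004 per s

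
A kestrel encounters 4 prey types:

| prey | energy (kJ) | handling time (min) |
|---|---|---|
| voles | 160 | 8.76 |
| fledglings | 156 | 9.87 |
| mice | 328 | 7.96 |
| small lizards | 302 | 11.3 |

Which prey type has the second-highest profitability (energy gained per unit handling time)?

Profitability E/h (kJ/min): voles = 160/8.76 = 18.3, fledglings = 156/9.87 = 15.8, mice = 328/7.96 = 41.2, small lizards = 302/11.3 = 26.7.
Ranked: mice > small lizards > voles > fledglings.

small lizards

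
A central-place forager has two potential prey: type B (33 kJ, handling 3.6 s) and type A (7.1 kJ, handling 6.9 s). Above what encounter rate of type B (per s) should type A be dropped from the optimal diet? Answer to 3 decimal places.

0.035 per s

At the threshold, the rate on type B alone equals the profitability of type A: λ·33/(1 + λ·3.6) = 7.1/6.9 = 1.029.
Rearranging, λ(33 − 1.029×3.6) = 1.029, so λ = 1.029/29.3 = 0.03512 per s.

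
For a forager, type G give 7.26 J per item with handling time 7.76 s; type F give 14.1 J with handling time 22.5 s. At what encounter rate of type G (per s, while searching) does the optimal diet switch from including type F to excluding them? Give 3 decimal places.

0.261 per s

At the threshold, the rate on type G alone equals the profitability of type F: λ·7.26/(1 + λ·7.76) = 14.1/22.5 = 0.6267.
Rearranging, λ(7.26 − 0.6267×7.76) = 0.6267, so λ = 0.6267/2.397 = 0.2614 per s.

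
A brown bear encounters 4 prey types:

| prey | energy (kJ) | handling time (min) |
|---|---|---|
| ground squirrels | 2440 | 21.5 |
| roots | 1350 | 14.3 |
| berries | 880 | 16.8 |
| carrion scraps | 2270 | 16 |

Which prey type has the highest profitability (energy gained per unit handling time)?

Profitability E/h (kJ/min): ground squirrels = 2440/21.5 = 113, roots = 1350/14.3 = 94.4, berries = 880/16.8 = 52.4, carrion scraps = 2270/16 = 142.
Ranked: carrion scraps > ground squirrels > roots > berries.

carrion scraps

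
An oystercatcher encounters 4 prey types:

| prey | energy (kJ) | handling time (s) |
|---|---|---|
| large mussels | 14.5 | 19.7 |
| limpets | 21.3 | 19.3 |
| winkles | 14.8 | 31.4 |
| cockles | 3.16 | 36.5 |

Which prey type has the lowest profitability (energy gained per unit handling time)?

cockles

In descending order of E/h:
limpets: 21.3/19.3 = 1.1 kJ/s
large mussels: 14.5/19.7 = 0.736 kJ/s
winkles: 14.8/31.4 = 0.471 kJ/s
cockles: 3.16/36.5 = 0.0866 kJ/s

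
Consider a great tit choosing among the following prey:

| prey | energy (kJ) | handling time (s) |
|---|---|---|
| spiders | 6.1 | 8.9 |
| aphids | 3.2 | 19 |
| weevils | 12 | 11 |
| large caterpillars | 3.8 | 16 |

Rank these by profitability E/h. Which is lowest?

In descending order of E/h:
weevils: 12/11 = 1.09 kJ/s
spiders: 6.1/8.9 = 0.685 kJ/s
large caterpillars: 3.8/16 = 0.237 kJ/s
aphids: 3.2/19 = 0.168 kJ/s

aphids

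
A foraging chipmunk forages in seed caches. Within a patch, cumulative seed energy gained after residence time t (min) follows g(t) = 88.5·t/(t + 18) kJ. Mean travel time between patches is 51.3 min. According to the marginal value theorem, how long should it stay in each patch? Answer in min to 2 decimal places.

30.39 min

By the marginal value theorem, leave when the instantaneous gain rate g'(t) equals the habitat-wide average g(t)/(T + t).
g'(t) = 88.5·18/(t + 18)². Setting 88.5·18/(t+18)² = 88.5t/[(t+18)(51.3+t)] gives 18(51.3+t) = t(t+18), so t² = 18×51.3 = 923.4.
t* = √923.4 = 30.39 min.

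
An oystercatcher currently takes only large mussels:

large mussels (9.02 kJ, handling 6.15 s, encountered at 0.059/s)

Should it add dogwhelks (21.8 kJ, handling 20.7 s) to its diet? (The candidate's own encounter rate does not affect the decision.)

On large mussels alone, R = ΣλE/(1+Σλh) = 0.5322/1.363 = 0.3905 kJ/s.
Profitability of dogwhelks: 21.8/20.7 = 1.053 kJ/s.
1.053 > 0.3905, so adding dogwhelks raises the average — include it.

Yes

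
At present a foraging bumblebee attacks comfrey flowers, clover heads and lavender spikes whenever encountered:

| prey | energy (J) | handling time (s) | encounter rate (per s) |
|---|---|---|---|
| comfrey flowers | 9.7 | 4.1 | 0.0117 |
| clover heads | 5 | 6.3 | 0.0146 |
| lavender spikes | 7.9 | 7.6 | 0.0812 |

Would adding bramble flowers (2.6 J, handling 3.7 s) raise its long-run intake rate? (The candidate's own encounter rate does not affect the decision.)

On comfrey flowers, clover heads and lavender spikes alone, R = ΣλE/(1+Σλh) = 0.828/1.757 = 0.4712 J/s.
bramble flowers: E/h = 2.6/3.7 = 0.7027 J/s.
Since 0.7027 > R, including bramble flowers increases the long-run rate.

Yes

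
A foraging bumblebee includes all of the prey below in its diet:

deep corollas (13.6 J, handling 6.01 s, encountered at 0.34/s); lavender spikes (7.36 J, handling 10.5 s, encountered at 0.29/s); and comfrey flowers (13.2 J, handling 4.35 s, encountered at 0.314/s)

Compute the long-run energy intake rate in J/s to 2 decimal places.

R = (0.34×13.6 + 0.29×7.36 + 0.314×13.2) / (1 + 0.34×6.01 + 0.29×10.5 + 0.314×4.35) = 10.9/7.454 = 1.463 J/s.

1.46 J/s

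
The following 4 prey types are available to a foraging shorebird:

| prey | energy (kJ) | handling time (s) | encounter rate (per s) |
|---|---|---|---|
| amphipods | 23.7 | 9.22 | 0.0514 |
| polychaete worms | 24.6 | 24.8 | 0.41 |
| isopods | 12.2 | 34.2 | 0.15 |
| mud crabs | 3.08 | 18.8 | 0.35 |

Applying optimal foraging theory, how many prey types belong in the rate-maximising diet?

2

Profitabilities (E/h, kJ/s): amphipods 2.57, polychaete worms 0.992, isopods 0.357, mud crabs 0.164. Add prey in this order while the next type's profitability exceeds the intake rate on those already taken.
Rate on top 1: 0.8265. polychaete worms: 0.992 > 0.8265 → include.
Rate on top 2: 0.971. isopods: 0.357 < 0.971 → exclude; stop.
Optimal diet: amphipods, polychaete worms — 2 of 4 types.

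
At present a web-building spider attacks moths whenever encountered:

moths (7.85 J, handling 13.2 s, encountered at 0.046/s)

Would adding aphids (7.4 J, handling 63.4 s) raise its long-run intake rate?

Intake rate on the current diet: R = (0.046×7.85) / (1 + 0.046×13.2) = 0.3611/1.607 = 0.2247 J/s.
Profitability of aphids: 7.4/63.4 = 0.1167 J/s.
0.1167 < 0.2247, so adding aphids would lower the average — exclude it.

No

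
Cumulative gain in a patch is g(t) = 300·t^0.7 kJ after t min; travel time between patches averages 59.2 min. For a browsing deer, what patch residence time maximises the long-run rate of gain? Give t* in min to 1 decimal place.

138.1 min

By the marginal value theorem, leave when the instantaneous gain rate g'(t) equals the habitat-wide average g(t)/(T + t).
g'(t) = 0.7·300·t^-0.3. Setting 0.7·300·t^-0.3 = 300·t^0.7/(59.2+t) gives 0.7(59.2+t) = t, so 0.30·t = 0.7×59.2.
t* = 0.7×59.2/0.30 = 138.1 min.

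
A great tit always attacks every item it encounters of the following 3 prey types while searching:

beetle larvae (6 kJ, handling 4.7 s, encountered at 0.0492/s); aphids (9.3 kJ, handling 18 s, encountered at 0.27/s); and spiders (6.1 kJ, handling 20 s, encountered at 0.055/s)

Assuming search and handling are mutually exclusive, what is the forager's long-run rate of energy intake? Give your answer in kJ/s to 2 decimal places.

Energy encountered per unit search time: 0.0492×6 + 0.27×9.3 + 0.055×6.1 = 3.142 kJ/s.
Handling time per unit search time: 0.0492×4.7 + 0.27×18 + 0.055×20 = 6.191.
Rate = 3.142/(1 + 6.191) = 0.4369 kJ/s.

0.44 kJ/s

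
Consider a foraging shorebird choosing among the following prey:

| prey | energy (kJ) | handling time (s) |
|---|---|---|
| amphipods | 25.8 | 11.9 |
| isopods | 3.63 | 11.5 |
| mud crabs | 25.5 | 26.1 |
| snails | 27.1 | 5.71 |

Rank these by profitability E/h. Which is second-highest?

Profitability E/h (kJ/s): amphipods = 25.8/11.9 = 2.17, isopods = 3.63/11.5 = 0.316, mud crabs = 25.5/26.1 = 0.977, snails = 27.1/5.71 = 4.75.
Ranked: snails > amphipods > mud crabs > isopods.

amphipods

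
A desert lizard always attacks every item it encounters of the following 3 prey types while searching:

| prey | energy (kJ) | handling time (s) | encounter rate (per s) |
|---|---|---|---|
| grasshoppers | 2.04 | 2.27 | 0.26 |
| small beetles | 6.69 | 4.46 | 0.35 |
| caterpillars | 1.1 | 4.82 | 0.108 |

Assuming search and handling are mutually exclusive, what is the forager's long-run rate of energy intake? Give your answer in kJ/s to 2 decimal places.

0.81 kJ/s

Energy encountered per unit search time: 0.26×2.04 + 0.35×6.69 + 0.108×1.1 = 2.991 kJ/s.
Handling time per unit search time: 0.26×2.27 + 0.35×4.46 + 0.108×4.82 = 2.672.
Rate = 2.991/(1 + 2.672) = 0.8145 kJ/s.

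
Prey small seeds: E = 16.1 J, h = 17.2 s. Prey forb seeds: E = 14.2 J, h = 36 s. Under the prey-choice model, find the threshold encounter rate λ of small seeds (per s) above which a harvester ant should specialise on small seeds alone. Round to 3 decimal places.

0.042 per s

Drop forb seeds once their profitability E₂/h₂ falls below the rate achievable on small seeds alone: E₂/h₂ = λE₁/(1 + λh₁).
Solve for λ: λE₁h₂ = E₂(1 + λh₁) → λ(E₁h₂ − E₂h₁) = E₂ → λ = E₂/(E₁h₂ − E₂h₁).
λ = 14.2/(16.1×36 − 14.2×17.2) = 14.2/335.4 = 0.04234 per s.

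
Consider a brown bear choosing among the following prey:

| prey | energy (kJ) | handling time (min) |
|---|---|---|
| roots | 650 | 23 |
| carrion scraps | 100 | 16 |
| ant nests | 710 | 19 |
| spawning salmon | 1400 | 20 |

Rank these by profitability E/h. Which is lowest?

carrion scraps

In descending order of E/h:
spawning salmon: 1400/20 = 70 kJ/min
ant nests: 710/19 = 37.4 kJ/min
roots: 650/23 = 28.3 kJ/min
carrion scraps: 100/16 = 6.25 kJ/min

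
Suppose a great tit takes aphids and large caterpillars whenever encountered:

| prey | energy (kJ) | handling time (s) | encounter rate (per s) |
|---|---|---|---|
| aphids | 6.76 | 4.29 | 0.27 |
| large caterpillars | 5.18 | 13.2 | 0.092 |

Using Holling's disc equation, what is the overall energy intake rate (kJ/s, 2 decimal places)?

Energy encountered per unit search time: 0.27×6.76 + 0.092×5.18 = 2.302 kJ/s.
Handling time per unit search time: 0.27×4.29 + 0.092×13.2 = 2.373.
Rate = 2.302/(1 + 2.373) = 0.6825 kJ/s.

0.68 kJ/s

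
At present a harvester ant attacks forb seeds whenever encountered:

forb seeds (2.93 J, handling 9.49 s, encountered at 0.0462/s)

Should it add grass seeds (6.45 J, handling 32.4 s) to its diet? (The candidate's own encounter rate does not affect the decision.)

Intake rate on the current diet: R = (0.0462×2.93) / (1 + 0.0462×9.49) = 0.1354/1.438 = 0.09411 J/s.
grass seeds: E/h = 6.45/32.4 = 0.1991 J/s.
0.1991 > 0.09411, so adding grass seeds raises the average — include it.

Yes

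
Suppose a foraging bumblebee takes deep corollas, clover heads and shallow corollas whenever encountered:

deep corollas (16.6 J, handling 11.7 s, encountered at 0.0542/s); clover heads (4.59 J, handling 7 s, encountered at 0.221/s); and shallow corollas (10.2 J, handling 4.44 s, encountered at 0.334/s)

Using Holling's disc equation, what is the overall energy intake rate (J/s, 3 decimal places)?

R = Σλ_iE_i / (1 + Σλ_ih_i)
Numerator: 0.0542×16.6 + 0.221×4.59 + 0.334×10.2 = 5.321
Denominator: 1 + 0.0542×11.7 + 0.221×7 + 0.334×4.44 = 4.664
R = 5.321/4.664 = 1.141 J/s

1.141 J/s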